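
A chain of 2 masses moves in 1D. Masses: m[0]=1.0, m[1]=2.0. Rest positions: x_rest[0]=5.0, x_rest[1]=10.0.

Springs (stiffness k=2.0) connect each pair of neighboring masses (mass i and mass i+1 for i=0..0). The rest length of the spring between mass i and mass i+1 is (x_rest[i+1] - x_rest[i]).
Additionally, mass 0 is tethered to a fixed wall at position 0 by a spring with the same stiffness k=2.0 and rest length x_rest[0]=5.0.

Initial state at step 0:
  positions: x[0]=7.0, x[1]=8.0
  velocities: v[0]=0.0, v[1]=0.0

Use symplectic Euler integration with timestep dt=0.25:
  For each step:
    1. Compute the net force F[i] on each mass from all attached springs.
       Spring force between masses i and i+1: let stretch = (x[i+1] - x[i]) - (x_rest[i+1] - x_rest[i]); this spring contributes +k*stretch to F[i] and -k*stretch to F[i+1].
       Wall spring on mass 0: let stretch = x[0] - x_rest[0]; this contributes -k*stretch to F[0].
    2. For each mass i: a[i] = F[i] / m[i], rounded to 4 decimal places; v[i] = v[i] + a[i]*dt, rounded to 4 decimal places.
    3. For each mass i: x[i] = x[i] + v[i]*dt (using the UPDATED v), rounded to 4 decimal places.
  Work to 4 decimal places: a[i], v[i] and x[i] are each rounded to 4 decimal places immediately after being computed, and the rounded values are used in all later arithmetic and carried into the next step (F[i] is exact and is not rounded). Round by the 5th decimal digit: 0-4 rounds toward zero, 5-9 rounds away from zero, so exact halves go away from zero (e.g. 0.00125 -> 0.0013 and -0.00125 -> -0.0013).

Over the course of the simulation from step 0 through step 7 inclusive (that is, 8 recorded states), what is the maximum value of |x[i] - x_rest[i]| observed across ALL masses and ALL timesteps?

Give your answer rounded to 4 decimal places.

Step 0: x=[7.0000 8.0000] v=[0.0000 0.0000]
Step 1: x=[6.2500 8.2500] v=[-3.0000 1.0000]
Step 2: x=[4.9688 8.6875] v=[-5.1250 1.7500]
Step 3: x=[3.5313 9.2051] v=[-5.7501 2.0703]
Step 4: x=[2.3616 9.6806] v=[-4.6789 1.9019]
Step 5: x=[1.8116 10.0112] v=[-2.2002 1.3222]
Step 6: x=[2.0601 10.1418] v=[0.9938 0.5223]
Step 7: x=[3.0613 10.0798] v=[4.0046 -0.2481]
Max displacement = 3.1884

Answer: 3.1884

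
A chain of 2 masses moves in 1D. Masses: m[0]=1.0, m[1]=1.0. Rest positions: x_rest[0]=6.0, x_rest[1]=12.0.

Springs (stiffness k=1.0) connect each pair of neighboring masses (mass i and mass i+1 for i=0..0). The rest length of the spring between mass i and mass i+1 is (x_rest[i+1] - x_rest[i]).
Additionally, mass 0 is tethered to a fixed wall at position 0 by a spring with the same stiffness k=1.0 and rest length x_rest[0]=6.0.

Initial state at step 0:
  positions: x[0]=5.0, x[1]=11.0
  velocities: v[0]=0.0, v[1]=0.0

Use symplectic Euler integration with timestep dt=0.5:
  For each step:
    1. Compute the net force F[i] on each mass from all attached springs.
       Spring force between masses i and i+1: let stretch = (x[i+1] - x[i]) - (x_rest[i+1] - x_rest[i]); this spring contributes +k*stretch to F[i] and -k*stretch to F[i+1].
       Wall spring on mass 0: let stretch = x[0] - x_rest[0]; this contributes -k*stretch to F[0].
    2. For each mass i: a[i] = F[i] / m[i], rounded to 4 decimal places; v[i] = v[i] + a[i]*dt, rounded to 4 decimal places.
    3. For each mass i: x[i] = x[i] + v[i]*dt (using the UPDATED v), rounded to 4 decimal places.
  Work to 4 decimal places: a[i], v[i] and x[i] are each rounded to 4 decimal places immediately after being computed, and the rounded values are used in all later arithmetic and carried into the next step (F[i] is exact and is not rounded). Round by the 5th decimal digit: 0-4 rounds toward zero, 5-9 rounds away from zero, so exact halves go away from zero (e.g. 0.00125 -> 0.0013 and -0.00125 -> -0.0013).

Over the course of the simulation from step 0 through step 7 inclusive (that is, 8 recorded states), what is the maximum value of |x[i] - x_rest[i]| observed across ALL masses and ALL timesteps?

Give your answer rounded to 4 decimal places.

Answer: 1.0001

Derivation:
Step 0: x=[5.0000 11.0000] v=[0.0000 0.0000]
Step 1: x=[5.2500 11.0000] v=[0.5000 0.0000]
Step 2: x=[5.6250 11.0625] v=[0.7500 0.1250]
Step 3: x=[5.9532 11.2657] v=[0.6563 0.4063]
Step 4: x=[6.1212 11.6408] v=[0.3360 0.7501]
Step 5: x=[6.1388 12.1360] v=[0.0352 0.9903]
Step 6: x=[6.1210 12.6319] v=[-0.0356 0.9917]
Step 7: x=[6.2007 13.0001] v=[0.1594 0.7363]
Max displacement = 1.0001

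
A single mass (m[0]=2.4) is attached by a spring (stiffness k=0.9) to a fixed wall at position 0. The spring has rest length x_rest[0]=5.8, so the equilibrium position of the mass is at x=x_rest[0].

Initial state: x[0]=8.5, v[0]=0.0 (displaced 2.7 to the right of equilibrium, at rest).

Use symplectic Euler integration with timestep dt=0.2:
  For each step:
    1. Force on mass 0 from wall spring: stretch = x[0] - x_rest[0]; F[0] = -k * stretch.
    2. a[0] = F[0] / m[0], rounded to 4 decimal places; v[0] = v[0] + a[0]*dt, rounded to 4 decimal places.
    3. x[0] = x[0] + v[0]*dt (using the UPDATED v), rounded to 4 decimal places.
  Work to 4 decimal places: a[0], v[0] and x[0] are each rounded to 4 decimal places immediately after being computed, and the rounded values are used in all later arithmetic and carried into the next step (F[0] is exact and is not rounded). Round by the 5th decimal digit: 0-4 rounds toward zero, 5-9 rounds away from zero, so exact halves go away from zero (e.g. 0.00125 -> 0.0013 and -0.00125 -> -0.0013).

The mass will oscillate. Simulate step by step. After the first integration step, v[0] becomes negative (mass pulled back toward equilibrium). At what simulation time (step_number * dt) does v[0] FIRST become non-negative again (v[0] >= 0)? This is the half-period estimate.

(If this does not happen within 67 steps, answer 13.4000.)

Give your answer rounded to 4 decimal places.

Step 0: x=[8.5000] v=[0.0000]
Step 1: x=[8.4595] v=[-0.2025]
Step 2: x=[8.3791] v=[-0.4020]
Step 3: x=[8.2600] v=[-0.5954]
Step 4: x=[8.1040] v=[-0.7799]
Step 5: x=[7.9135] v=[-0.9527]
Step 6: x=[7.6913] v=[-1.1112]
Step 7: x=[7.4407] v=[-1.2530]
Step 8: x=[7.1655] v=[-1.3761]
Step 9: x=[6.8698] v=[-1.4785]
Step 10: x=[6.5581] v=[-1.5587]
Step 11: x=[6.2350] v=[-1.6156]
Step 12: x=[5.9054] v=[-1.6482]
Step 13: x=[5.5742] v=[-1.6561]
Step 14: x=[5.2464] v=[-1.6392]
Step 15: x=[4.9269] v=[-1.5977]
Step 16: x=[4.6205] v=[-1.5322]
Step 17: x=[4.3318] v=[-1.4437]
Step 18: x=[4.0651] v=[-1.3336]
Step 19: x=[3.8244] v=[-1.2035]
Step 20: x=[3.6133] v=[-1.0553]
Step 21: x=[3.4350] v=[-0.8913]
Step 22: x=[3.2922] v=[-0.7139]
Step 23: x=[3.1870] v=[-0.5258]
Step 24: x=[3.1210] v=[-0.3298]
Step 25: x=[3.0952] v=[-0.1289]
Step 26: x=[3.1100] v=[0.0740]
First v>=0 after going negative at step 26, time=5.2000

Answer: 5.2000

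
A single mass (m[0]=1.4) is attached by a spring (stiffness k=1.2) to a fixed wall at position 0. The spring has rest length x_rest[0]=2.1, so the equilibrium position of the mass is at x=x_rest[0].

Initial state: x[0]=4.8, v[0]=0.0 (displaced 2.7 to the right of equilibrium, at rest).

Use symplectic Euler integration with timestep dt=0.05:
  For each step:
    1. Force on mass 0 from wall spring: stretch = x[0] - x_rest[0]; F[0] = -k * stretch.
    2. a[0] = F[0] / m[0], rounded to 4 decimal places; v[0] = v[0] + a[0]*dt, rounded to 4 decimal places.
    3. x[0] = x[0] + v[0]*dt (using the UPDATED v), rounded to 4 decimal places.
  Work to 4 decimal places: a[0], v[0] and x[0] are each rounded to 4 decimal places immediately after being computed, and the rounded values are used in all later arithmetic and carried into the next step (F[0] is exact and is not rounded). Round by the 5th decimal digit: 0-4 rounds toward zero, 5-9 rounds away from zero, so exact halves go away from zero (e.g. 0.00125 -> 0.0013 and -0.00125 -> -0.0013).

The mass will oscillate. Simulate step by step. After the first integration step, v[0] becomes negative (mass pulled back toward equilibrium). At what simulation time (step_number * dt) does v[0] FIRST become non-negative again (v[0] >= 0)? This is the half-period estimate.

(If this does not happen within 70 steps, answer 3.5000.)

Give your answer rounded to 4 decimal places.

Step 0: x=[4.8000] v=[0.0000]
Step 1: x=[4.7942] v=[-0.1157]
Step 2: x=[4.7826] v=[-0.2312]
Step 3: x=[4.7653] v=[-0.3462]
Step 4: x=[4.7423] v=[-0.4604]
Step 5: x=[4.7136] v=[-0.5736]
Step 6: x=[4.6793] v=[-0.6856]
Step 7: x=[4.6395] v=[-0.7961]
Step 8: x=[4.5943] v=[-0.9049]
Step 9: x=[4.5437] v=[-1.0118]
Step 10: x=[4.4879] v=[-1.1165]
Step 11: x=[4.4270] v=[-1.2188]
Step 12: x=[4.3611] v=[-1.3185]
Step 13: x=[4.2903] v=[-1.4154]
Step 14: x=[4.2148] v=[-1.5093]
Step 15: x=[4.1348] v=[-1.5999]
Step 16: x=[4.0504] v=[-1.6871]
Step 17: x=[3.9619] v=[-1.7707]
Step 18: x=[3.8694] v=[-1.8505]
Step 19: x=[3.7731] v=[-1.9263]
Step 20: x=[3.6732] v=[-1.9980]
Step 21: x=[3.5699] v=[-2.0654]
Step 22: x=[3.4635] v=[-2.1284]
Step 23: x=[3.3542] v=[-2.1868]
Step 24: x=[3.2422] v=[-2.2406]
Step 25: x=[3.1277] v=[-2.2896]
Step 26: x=[3.0110] v=[-2.3336]
Step 27: x=[2.8924] v=[-2.3726]
Step 28: x=[2.7721] v=[-2.4066]
Step 29: x=[2.6503] v=[-2.4354]
Step 30: x=[2.5274] v=[-2.4590]
Step 31: x=[2.4035] v=[-2.4773]
Step 32: x=[2.2790] v=[-2.4903]
Step 33: x=[2.1541] v=[-2.4980]
Step 34: x=[2.0291] v=[-2.5003]
Step 35: x=[1.9042] v=[-2.4973]
Step 36: x=[1.7798] v=[-2.4889]
Step 37: x=[1.6560] v=[-2.4752]
Step 38: x=[1.5332] v=[-2.4562]
Step 39: x=[1.4116] v=[-2.4319]
Step 40: x=[1.2915] v=[-2.4024]
Step 41: x=[1.1731] v=[-2.3678]
Step 42: x=[1.0567] v=[-2.3281]
Step 43: x=[0.9425] v=[-2.2834]
Step 44: x=[0.8308] v=[-2.2338]
Step 45: x=[0.7218] v=[-2.1794]
Step 46: x=[0.6158] v=[-2.1203]
Step 47: x=[0.5130] v=[-2.0567]
Step 48: x=[0.4136] v=[-1.9887]
Step 49: x=[0.3178] v=[-1.9164]
Step 50: x=[0.2258] v=[-1.8400]
Step 51: x=[0.1378] v=[-1.7597]
Step 52: x=[0.0540] v=[-1.6756]
Step 53: x=[-0.0254] v=[-1.5879]
Step 54: x=[-0.1002] v=[-1.4968]
Step 55: x=[-0.1703] v=[-1.4025]
Step 56: x=[-0.2356] v=[-1.3052]
Step 57: x=[-0.2959] v=[-1.2051]
Step 58: x=[-0.3510] v=[-1.1024]
Step 59: x=[-0.4009] v=[-0.9974]
Step 60: x=[-0.4454] v=[-0.8902]
Step 61: x=[-0.4845] v=[-0.7811]
Step 62: x=[-0.5180] v=[-0.6703]
Step 63: x=[-0.5459] v=[-0.5581]
Step 64: x=[-0.5681] v=[-0.4447]
Step 65: x=[-0.5846] v=[-0.3304]
Step 66: x=[-0.5954] v=[-0.2153]
Step 67: x=[-0.6004] v=[-0.0998]
Step 68: x=[-0.5996] v=[0.0159]
First v>=0 after going negative at step 68, time=3.4000

Answer: 3.4000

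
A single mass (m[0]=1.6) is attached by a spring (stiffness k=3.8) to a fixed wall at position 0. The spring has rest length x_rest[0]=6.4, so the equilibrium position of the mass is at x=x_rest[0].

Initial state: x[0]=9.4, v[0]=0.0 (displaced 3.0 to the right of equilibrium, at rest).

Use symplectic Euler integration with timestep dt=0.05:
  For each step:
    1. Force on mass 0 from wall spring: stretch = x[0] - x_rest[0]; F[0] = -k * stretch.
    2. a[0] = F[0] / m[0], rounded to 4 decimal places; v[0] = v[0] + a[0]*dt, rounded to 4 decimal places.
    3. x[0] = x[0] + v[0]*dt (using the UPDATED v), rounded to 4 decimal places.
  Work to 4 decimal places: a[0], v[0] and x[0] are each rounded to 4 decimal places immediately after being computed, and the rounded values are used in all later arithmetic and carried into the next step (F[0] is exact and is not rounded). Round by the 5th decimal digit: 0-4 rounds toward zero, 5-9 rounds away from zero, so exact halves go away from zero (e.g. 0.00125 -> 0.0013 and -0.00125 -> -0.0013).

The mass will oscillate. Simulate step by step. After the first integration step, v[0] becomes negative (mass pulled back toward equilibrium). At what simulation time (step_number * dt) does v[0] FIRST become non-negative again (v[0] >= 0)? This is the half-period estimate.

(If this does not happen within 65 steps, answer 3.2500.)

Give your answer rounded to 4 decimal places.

Answer: 2.0500

Derivation:
Step 0: x=[9.4000] v=[0.0000]
Step 1: x=[9.3822] v=[-0.3563]
Step 2: x=[9.3467] v=[-0.7104]
Step 3: x=[9.2937] v=[-1.0603]
Step 4: x=[9.2235] v=[-1.4039]
Step 5: x=[9.1365] v=[-1.7392]
Step 6: x=[9.0333] v=[-2.0642]
Step 7: x=[8.9145] v=[-2.3769]
Step 8: x=[8.7807] v=[-2.6755]
Step 9: x=[8.6328] v=[-2.9582]
Step 10: x=[8.4716] v=[-3.2233]
Step 11: x=[8.2981] v=[-3.4693]
Step 12: x=[8.1134] v=[-3.6947]
Step 13: x=[7.9185] v=[-3.8982]
Step 14: x=[7.7146] v=[-4.0785]
Step 15: x=[7.5029] v=[-4.2346]
Step 16: x=[7.2846] v=[-4.3656]
Step 17: x=[7.0611] v=[-4.4706]
Step 18: x=[6.8336] v=[-4.5491]
Step 19: x=[6.6036] v=[-4.6006]
Step 20: x=[6.3724] v=[-4.6248]
Step 21: x=[6.1413] v=[-4.6215]
Step 22: x=[5.9118] v=[-4.5908]
Step 23: x=[5.6852] v=[-4.5328]
Step 24: x=[5.4628] v=[-4.4479]
Step 25: x=[5.2460] v=[-4.3366]
Step 26: x=[5.0360] v=[-4.1996]
Step 27: x=[4.8341] v=[-4.0376]
Step 28: x=[4.6415] v=[-3.8517]
Step 29: x=[4.4594] v=[-3.6429]
Step 30: x=[4.2888] v=[-3.4125]
Step 31: x=[4.1307] v=[-3.1618]
Step 32: x=[3.9861] v=[-2.8923]
Step 33: x=[3.8558] v=[-2.6057]
Step 34: x=[3.7406] v=[-2.3036]
Step 35: x=[3.6412] v=[-1.9878]
Step 36: x=[3.5582] v=[-1.6602]
Step 37: x=[3.4921] v=[-1.3227]
Step 38: x=[3.4432] v=[-0.9774]
Step 39: x=[3.4119] v=[-0.6263]
Step 40: x=[3.3983] v=[-0.2715]
Step 41: x=[3.4026] v=[0.0850]
First v>=0 after going negative at step 41, time=2.0500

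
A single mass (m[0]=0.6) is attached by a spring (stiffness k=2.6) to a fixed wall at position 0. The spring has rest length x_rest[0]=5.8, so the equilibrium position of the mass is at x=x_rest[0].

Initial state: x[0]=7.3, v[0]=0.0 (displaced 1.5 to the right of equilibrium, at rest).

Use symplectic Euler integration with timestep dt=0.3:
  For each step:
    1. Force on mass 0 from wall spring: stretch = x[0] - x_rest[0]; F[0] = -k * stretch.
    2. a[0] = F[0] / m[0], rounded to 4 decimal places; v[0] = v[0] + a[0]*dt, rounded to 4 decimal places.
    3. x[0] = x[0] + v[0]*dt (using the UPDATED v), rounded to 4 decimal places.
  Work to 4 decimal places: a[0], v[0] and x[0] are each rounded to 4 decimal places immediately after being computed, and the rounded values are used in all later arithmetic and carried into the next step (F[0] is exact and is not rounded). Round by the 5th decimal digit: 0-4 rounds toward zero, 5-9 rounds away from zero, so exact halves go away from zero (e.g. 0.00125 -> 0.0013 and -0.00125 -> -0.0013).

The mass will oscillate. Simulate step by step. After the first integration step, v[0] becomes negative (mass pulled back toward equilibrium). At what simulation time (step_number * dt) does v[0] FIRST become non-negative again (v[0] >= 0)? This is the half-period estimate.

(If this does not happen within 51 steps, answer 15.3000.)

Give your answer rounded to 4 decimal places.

Answer: 1.5000

Derivation:
Step 0: x=[7.3000] v=[0.0000]
Step 1: x=[6.7150] v=[-1.9500]
Step 2: x=[5.7732] v=[-3.1395]
Step 3: x=[4.8418] v=[-3.1047]
Step 4: x=[4.2841] v=[-1.8590]
Step 5: x=[4.3176] v=[0.1117]
First v>=0 after going negative at step 5, time=1.5000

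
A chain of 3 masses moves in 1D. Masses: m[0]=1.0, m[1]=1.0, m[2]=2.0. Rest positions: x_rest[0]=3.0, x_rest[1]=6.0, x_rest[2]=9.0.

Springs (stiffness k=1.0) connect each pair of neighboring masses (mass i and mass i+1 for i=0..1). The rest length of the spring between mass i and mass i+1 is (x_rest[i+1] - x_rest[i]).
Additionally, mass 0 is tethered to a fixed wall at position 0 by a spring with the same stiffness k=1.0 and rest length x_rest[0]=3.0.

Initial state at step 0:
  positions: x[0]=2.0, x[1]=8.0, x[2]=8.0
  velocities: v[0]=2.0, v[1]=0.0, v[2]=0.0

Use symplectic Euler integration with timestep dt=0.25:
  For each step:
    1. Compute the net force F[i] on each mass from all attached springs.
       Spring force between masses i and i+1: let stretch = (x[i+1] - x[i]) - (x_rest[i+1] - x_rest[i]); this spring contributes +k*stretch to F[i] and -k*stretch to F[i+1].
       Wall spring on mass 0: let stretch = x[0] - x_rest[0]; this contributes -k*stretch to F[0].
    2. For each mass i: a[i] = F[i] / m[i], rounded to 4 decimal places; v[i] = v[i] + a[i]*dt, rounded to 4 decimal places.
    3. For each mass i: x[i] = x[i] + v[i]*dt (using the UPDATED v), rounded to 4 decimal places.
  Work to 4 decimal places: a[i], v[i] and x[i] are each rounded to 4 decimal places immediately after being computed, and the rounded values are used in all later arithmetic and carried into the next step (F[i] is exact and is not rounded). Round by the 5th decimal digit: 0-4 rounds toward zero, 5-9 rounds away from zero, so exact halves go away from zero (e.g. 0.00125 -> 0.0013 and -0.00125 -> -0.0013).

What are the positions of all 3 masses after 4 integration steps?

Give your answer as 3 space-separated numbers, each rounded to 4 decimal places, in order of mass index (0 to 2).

Step 0: x=[2.0000 8.0000 8.0000] v=[2.0000 0.0000 0.0000]
Step 1: x=[2.7500 7.6250 8.0938] v=[3.0000 -1.5000 0.3750]
Step 2: x=[3.6328 6.9746 8.2667] v=[3.5313 -2.6016 0.6914]
Step 3: x=[4.4975 6.1961 8.4929] v=[3.4586 -3.1140 0.9049]
Step 4: x=[5.1872 5.4550 8.7411] v=[2.7589 -2.9645 0.9928]

Answer: 5.1872 5.4550 8.7411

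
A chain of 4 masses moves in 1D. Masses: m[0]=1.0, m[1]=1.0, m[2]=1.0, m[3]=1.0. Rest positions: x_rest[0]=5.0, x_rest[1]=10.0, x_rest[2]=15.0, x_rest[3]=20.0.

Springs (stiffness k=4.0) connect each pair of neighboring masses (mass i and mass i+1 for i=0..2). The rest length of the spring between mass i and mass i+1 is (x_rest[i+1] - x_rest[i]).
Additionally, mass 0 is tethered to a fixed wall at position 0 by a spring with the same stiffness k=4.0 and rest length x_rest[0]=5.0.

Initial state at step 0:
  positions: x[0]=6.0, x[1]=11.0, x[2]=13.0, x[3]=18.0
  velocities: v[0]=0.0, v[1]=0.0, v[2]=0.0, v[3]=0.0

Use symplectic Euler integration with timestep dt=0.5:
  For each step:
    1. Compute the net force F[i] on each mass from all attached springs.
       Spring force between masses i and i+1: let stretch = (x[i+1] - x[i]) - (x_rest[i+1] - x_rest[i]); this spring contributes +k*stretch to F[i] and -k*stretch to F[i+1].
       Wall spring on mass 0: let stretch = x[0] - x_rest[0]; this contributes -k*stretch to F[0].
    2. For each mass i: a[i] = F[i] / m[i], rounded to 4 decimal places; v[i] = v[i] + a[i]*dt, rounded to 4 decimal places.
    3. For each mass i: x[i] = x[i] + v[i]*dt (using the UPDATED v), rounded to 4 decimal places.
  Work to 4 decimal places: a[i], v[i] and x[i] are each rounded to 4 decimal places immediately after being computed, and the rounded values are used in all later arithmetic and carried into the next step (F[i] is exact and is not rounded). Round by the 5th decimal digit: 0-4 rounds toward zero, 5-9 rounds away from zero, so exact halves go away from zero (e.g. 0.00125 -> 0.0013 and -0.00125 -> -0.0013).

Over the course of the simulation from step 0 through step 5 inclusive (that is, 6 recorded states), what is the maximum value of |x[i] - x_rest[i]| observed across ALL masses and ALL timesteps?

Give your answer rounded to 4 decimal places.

Answer: 3.0000

Derivation:
Step 0: x=[6.0000 11.0000 13.0000 18.0000] v=[0.0000 0.0000 0.0000 0.0000]
Step 1: x=[5.0000 8.0000 16.0000 18.0000] v=[-2.0000 -6.0000 6.0000 0.0000]
Step 2: x=[2.0000 10.0000 13.0000 21.0000] v=[-6.0000 4.0000 -6.0000 6.0000]
Step 3: x=[5.0000 7.0000 15.0000 21.0000] v=[6.0000 -6.0000 4.0000 0.0000]
Step 4: x=[5.0000 10.0000 15.0000 20.0000] v=[0.0000 6.0000 0.0000 -2.0000]
Step 5: x=[5.0000 13.0000 15.0000 19.0000] v=[0.0000 6.0000 0.0000 -2.0000]
Max displacement = 3.0000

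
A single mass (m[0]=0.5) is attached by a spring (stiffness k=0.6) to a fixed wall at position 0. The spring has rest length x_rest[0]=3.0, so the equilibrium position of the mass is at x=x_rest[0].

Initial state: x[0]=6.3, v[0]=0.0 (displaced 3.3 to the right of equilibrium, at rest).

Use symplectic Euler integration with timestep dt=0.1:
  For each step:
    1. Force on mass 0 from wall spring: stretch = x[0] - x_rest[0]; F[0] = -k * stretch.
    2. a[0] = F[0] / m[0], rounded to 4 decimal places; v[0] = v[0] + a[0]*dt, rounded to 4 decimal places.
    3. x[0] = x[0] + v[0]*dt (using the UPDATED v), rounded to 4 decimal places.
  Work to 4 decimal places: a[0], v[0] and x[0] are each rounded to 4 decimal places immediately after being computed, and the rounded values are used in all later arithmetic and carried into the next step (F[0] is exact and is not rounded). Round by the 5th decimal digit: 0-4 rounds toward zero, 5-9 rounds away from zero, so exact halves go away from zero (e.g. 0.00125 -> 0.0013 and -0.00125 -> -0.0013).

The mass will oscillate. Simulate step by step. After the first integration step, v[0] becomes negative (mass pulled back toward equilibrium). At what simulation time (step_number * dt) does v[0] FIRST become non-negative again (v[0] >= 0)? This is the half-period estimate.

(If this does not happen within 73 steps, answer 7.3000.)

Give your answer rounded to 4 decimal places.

Answer: 2.9000

Derivation:
Step 0: x=[6.3000] v=[0.0000]
Step 1: x=[6.2604] v=[-0.3960]
Step 2: x=[6.1817] v=[-0.7873]
Step 3: x=[6.0648] v=[-1.1691]
Step 4: x=[5.9111] v=[-1.5369]
Step 5: x=[5.7225] v=[-1.8862]
Step 6: x=[5.5012] v=[-2.2129]
Step 7: x=[5.2499] v=[-2.5130]
Step 8: x=[4.9716] v=[-2.7830]
Step 9: x=[4.6696] v=[-3.0196]
Step 10: x=[4.3476] v=[-3.2200]
Step 11: x=[4.0094] v=[-3.3817]
Step 12: x=[3.6591] v=[-3.5028]
Step 13: x=[3.3009] v=[-3.5819]
Step 14: x=[2.9391] v=[-3.6180]
Step 15: x=[2.5780] v=[-3.6107]
Step 16: x=[2.2220] v=[-3.5601]
Step 17: x=[1.8753] v=[-3.4667]
Step 18: x=[1.5421] v=[-3.3317]
Step 19: x=[1.2264] v=[-3.1568]
Step 20: x=[0.9320] v=[-2.9440]
Step 21: x=[0.6624] v=[-2.6958]
Step 22: x=[0.4209] v=[-2.4153]
Step 23: x=[0.2103] v=[-2.1058]
Step 24: x=[0.0332] v=[-1.7710]
Step 25: x=[-0.1083] v=[-1.4150]
Step 26: x=[-0.2125] v=[-1.0420]
Step 27: x=[-0.2782] v=[-0.6565]
Step 28: x=[-0.3045] v=[-0.2631]
Step 29: x=[-0.2912] v=[0.1334]
First v>=0 after going negative at step 29, time=2.9000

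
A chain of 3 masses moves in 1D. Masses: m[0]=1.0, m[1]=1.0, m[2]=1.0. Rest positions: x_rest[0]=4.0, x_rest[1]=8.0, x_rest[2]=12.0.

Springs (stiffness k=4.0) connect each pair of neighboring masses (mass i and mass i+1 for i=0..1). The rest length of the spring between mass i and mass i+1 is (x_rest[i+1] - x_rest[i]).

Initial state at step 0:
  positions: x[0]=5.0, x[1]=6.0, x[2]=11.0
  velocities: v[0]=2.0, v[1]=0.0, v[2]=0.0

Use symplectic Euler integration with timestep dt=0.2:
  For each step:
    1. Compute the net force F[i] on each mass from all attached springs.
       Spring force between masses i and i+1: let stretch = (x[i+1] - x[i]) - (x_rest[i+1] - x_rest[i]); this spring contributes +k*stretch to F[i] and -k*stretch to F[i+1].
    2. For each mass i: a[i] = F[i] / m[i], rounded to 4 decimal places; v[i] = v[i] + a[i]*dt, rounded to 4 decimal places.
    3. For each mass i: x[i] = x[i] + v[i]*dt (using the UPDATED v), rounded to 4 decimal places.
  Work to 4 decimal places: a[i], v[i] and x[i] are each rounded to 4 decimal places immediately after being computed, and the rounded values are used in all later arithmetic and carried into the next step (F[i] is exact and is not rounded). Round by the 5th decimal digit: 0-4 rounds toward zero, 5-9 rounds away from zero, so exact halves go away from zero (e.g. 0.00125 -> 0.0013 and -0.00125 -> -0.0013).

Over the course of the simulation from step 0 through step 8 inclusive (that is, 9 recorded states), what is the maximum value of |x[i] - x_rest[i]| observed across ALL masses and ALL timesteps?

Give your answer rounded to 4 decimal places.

Answer: 2.0464

Derivation:
Step 0: x=[5.0000 6.0000 11.0000] v=[2.0000 0.0000 0.0000]
Step 1: x=[4.9200 6.6400 10.8400] v=[-0.4000 3.2000 -0.8000]
Step 2: x=[4.4752 7.6768 10.6480] v=[-2.2240 5.1840 -0.9600]
Step 3: x=[3.9027 8.6767 10.6206] v=[-2.8627 4.9997 -0.1370]
Step 4: x=[3.4540 9.2238 10.9222] v=[-2.2435 2.7356 1.5079]
Step 5: x=[3.2885 9.1195 11.5920] v=[-0.8277 -0.5215 3.3492]
Step 6: x=[3.4159 8.4778 12.5062] v=[0.6371 -3.2083 4.5712]
Step 7: x=[3.7132 7.6708 13.4159] v=[1.4866 -4.0351 4.5485]
Step 8: x=[4.0037 7.1498 14.0464] v=[1.4527 -2.6051 3.1524]
Max displacement = 2.0464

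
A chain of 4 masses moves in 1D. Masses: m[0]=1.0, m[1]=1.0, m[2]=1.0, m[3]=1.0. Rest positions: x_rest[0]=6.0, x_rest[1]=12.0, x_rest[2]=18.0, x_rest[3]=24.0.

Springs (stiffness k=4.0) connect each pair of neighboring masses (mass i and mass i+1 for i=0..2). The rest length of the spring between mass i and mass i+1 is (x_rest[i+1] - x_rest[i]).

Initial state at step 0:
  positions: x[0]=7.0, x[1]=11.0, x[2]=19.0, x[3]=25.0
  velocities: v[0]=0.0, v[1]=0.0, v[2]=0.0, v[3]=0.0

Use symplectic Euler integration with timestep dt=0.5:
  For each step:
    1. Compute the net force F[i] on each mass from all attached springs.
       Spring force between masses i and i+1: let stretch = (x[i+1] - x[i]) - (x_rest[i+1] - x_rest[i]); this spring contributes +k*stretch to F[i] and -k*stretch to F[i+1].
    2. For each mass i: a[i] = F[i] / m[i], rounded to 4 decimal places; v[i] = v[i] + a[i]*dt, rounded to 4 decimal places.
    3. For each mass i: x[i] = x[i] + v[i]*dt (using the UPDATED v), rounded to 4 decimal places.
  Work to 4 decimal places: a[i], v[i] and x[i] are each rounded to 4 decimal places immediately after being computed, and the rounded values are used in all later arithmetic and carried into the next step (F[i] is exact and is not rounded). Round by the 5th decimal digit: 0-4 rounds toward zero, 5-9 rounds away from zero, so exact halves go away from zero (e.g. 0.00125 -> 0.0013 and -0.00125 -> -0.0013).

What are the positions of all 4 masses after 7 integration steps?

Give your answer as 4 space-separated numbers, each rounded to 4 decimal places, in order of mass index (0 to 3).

Step 0: x=[7.0000 11.0000 19.0000 25.0000] v=[0.0000 0.0000 0.0000 0.0000]
Step 1: x=[5.0000 15.0000 17.0000 25.0000] v=[-4.0000 8.0000 -4.0000 0.0000]
Step 2: x=[7.0000 11.0000 21.0000 23.0000] v=[4.0000 -8.0000 8.0000 -4.0000]
Step 3: x=[7.0000 13.0000 17.0000 25.0000] v=[0.0000 4.0000 -8.0000 4.0000]
Step 4: x=[7.0000 13.0000 17.0000 25.0000] v=[0.0000 0.0000 0.0000 0.0000]
Step 5: x=[7.0000 11.0000 21.0000 23.0000] v=[0.0000 -4.0000 8.0000 -4.0000]
Step 6: x=[5.0000 15.0000 17.0000 25.0000] v=[-4.0000 8.0000 -8.0000 4.0000]
Step 7: x=[7.0000 11.0000 19.0000 25.0000] v=[4.0000 -8.0000 4.0000 0.0000]

Answer: 7.0000 11.0000 19.0000 25.0000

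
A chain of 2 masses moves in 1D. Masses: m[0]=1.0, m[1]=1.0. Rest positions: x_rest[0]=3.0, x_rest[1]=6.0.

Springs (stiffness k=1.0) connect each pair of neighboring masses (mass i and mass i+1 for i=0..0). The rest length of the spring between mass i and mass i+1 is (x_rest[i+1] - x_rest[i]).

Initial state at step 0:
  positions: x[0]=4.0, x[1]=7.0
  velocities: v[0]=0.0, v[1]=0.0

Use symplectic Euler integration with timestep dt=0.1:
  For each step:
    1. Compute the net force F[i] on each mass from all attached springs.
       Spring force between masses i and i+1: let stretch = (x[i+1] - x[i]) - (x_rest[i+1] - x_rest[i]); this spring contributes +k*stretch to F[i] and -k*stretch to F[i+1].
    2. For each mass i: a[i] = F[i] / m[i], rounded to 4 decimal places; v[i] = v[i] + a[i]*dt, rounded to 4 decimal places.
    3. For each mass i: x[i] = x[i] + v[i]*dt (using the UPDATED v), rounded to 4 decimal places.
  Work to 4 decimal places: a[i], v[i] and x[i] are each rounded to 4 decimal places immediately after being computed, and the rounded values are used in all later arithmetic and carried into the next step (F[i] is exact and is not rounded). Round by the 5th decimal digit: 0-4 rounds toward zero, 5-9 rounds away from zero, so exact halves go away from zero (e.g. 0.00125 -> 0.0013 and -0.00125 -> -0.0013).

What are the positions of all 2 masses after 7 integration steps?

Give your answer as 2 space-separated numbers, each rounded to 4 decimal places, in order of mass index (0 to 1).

Answer: 4.0000 7.0000

Derivation:
Step 0: x=[4.0000 7.0000] v=[0.0000 0.0000]
Step 1: x=[4.0000 7.0000] v=[0.0000 0.0000]
Step 2: x=[4.0000 7.0000] v=[0.0000 0.0000]
Step 3: x=[4.0000 7.0000] v=[0.0000 0.0000]
Step 4: x=[4.0000 7.0000] v=[0.0000 0.0000]
Step 5: x=[4.0000 7.0000] v=[0.0000 0.0000]
Step 6: x=[4.0000 7.0000] v=[0.0000 0.0000]
Step 7: x=[4.0000 7.0000] v=[0.0000 0.0000]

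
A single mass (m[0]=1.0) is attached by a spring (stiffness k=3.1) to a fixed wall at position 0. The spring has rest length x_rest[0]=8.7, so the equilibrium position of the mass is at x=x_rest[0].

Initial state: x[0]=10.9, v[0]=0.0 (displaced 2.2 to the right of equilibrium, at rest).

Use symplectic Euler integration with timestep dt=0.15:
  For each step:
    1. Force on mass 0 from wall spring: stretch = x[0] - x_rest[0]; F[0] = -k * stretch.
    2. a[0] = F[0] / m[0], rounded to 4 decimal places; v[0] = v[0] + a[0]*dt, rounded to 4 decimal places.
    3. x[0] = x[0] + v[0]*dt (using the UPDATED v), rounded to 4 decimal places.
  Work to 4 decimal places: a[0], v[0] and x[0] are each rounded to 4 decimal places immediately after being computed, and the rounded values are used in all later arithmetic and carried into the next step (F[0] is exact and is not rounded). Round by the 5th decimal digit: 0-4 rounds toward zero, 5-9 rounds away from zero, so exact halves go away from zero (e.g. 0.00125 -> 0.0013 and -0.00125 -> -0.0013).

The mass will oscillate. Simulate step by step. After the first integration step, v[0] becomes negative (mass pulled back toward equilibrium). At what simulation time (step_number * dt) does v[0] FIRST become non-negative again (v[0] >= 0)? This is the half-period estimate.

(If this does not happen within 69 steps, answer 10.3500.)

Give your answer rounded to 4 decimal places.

Step 0: x=[10.9000] v=[0.0000]
Step 1: x=[10.7466] v=[-1.0230]
Step 2: x=[10.4504] v=[-1.9747]
Step 3: x=[10.0321] v=[-2.7886]
Step 4: x=[9.5209] v=[-3.4080]
Step 5: x=[8.9524] v=[-3.7897]
Step 6: x=[8.3663] v=[-3.9071]
Step 7: x=[7.8035] v=[-3.7519]
Step 8: x=[7.3033] v=[-3.3350]
Step 9: x=[6.9005] v=[-2.6855]
Step 10: x=[6.6232] v=[-1.8487]
Step 11: x=[6.4908] v=[-0.8830]
Step 12: x=[6.5124] v=[0.1443]
First v>=0 after going negative at step 12, time=1.8000

Answer: 1.8000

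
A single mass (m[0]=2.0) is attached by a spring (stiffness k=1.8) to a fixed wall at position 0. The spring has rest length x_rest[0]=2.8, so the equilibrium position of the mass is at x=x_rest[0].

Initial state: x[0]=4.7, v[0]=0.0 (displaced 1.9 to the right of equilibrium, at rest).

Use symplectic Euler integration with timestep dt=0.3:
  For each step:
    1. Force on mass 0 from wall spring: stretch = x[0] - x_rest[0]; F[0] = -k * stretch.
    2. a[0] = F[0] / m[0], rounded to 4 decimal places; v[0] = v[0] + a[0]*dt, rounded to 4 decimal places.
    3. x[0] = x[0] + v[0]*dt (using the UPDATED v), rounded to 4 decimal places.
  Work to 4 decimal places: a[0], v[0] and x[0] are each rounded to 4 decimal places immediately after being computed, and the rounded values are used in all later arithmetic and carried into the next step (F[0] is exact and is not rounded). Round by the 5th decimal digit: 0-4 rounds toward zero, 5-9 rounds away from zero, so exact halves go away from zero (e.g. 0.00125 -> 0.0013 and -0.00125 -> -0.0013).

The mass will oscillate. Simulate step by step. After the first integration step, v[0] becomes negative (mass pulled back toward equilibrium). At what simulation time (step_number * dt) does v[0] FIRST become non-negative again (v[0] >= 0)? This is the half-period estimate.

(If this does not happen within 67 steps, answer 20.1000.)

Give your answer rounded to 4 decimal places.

Answer: 3.6000

Derivation:
Step 0: x=[4.7000] v=[0.0000]
Step 1: x=[4.5461] v=[-0.5130]
Step 2: x=[4.2508] v=[-0.9845]
Step 3: x=[3.8379] v=[-1.3762]
Step 4: x=[3.3410] v=[-1.6564]
Step 5: x=[2.8003] v=[-1.8025]
Step 6: x=[2.2595] v=[-1.8026]
Step 7: x=[1.7625] v=[-1.6567]
Step 8: x=[1.3495] v=[-1.3766]
Step 9: x=[1.0540] v=[-0.9850]
Step 10: x=[0.8999] v=[-0.5136]
Step 11: x=[0.8997] v=[-0.0006]
Step 12: x=[1.0535] v=[0.5125]
First v>=0 after going negative at step 12, time=3.6000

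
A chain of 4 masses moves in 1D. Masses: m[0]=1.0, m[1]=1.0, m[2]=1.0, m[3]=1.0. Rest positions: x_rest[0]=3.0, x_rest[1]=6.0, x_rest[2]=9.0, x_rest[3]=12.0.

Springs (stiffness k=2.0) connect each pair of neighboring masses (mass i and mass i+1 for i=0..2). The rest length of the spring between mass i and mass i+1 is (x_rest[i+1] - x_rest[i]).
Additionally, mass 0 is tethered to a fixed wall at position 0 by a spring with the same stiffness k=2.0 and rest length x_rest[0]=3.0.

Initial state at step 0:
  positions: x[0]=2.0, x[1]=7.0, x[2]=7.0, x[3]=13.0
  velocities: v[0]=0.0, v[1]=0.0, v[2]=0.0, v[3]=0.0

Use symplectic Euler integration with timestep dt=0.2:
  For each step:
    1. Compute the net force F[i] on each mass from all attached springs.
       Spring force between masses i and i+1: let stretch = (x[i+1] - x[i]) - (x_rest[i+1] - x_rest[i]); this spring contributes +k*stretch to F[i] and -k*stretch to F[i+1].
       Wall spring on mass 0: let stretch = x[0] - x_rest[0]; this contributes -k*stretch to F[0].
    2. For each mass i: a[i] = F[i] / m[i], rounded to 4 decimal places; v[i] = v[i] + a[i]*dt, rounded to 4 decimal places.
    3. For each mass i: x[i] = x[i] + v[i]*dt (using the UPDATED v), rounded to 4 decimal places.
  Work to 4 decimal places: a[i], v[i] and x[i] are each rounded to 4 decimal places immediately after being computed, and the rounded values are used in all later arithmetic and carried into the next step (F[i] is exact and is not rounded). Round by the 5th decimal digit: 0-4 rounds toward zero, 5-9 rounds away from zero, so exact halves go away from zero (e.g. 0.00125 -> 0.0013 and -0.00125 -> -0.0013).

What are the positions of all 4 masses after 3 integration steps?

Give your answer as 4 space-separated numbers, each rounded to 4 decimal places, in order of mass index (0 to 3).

Answer: 3.1090 5.1727 9.2748 11.8332

Derivation:
Step 0: x=[2.0000 7.0000 7.0000 13.0000] v=[0.0000 0.0000 0.0000 0.0000]
Step 1: x=[2.2400 6.6000 7.4800 12.7600] v=[1.2000 -2.0000 2.4000 -1.2000]
Step 2: x=[2.6496 5.9216 8.3120 12.3376] v=[2.0480 -3.3920 4.1600 -2.1120]
Step 3: x=[3.1090 5.1727 9.2748 11.8332] v=[2.2970 -3.7446 4.8141 -2.5222]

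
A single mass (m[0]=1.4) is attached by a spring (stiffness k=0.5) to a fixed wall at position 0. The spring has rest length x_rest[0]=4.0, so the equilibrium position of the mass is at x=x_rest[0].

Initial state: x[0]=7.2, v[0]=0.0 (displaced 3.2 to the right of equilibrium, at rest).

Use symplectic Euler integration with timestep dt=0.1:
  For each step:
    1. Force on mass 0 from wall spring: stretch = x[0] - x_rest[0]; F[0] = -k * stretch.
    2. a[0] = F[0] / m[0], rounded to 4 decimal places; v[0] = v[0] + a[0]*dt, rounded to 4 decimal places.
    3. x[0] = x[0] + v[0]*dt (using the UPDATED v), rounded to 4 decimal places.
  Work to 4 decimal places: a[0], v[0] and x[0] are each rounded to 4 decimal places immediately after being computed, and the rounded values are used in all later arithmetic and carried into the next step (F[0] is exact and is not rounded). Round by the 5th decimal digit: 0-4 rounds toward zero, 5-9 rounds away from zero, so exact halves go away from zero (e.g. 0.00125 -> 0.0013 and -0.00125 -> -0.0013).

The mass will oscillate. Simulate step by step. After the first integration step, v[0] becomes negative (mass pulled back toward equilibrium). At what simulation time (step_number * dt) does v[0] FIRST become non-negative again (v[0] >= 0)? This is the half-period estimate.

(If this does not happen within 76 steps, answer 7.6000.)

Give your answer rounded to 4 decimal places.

Step 0: x=[7.2000] v=[0.0000]
Step 1: x=[7.1886] v=[-0.1143]
Step 2: x=[7.1658] v=[-0.2282]
Step 3: x=[7.1317] v=[-0.3413]
Step 4: x=[7.0864] v=[-0.4532]
Step 5: x=[7.0301] v=[-0.5634]
Step 6: x=[6.9629] v=[-0.6716]
Step 7: x=[6.8852] v=[-0.7774]
Step 8: x=[6.7972] v=[-0.8804]
Step 9: x=[6.6992] v=[-0.9803]
Step 10: x=[6.5915] v=[-1.0767]
Step 11: x=[6.4746] v=[-1.1693]
Step 12: x=[6.3488] v=[-1.2577]
Step 13: x=[6.2146] v=[-1.3416]
Step 14: x=[6.0725] v=[-1.4207]
Step 15: x=[5.9230] v=[-1.4947]
Step 16: x=[5.7667] v=[-1.5634]
Step 17: x=[5.6041] v=[-1.6265]
Step 18: x=[5.4357] v=[-1.6838]
Step 19: x=[5.2622] v=[-1.7351]
Step 20: x=[5.0842] v=[-1.7802]
Step 21: x=[4.9023] v=[-1.8189]
Step 22: x=[4.7172] v=[-1.8511]
Step 23: x=[4.5295] v=[-1.8767]
Step 24: x=[4.3399] v=[-1.8956]
Step 25: x=[4.1491] v=[-1.9077]
Step 26: x=[3.9578] v=[-1.9130]
Step 27: x=[3.7667] v=[-1.9115]
Step 28: x=[3.5764] v=[-1.9032]
Step 29: x=[3.3876] v=[-1.8881]
Step 30: x=[3.2010] v=[-1.8662]
Step 31: x=[3.0172] v=[-1.8377]
Step 32: x=[2.8369] v=[-1.8026]
Step 33: x=[2.6608] v=[-1.7611]
Step 34: x=[2.4895] v=[-1.7133]
Step 35: x=[2.3236] v=[-1.6594]
Step 36: x=[2.1637] v=[-1.5995]
Step 37: x=[2.0103] v=[-1.5339]
Step 38: x=[1.8640] v=[-1.4628]
Step 39: x=[1.7254] v=[-1.3865]
Step 40: x=[1.5949] v=[-1.3053]
Step 41: x=[1.4730] v=[-1.2194]
Step 42: x=[1.3601] v=[-1.1292]
Step 43: x=[1.2566] v=[-1.0349]
Step 44: x=[1.1629] v=[-0.9369]
Step 45: x=[1.0793] v=[-0.8356]
Step 46: x=[1.0062] v=[-0.7313]
Step 47: x=[0.9438] v=[-0.6244]
Step 48: x=[0.8923] v=[-0.5153]
Step 49: x=[0.8519] v=[-0.4043]
Step 50: x=[0.8227] v=[-0.2919]
Step 51: x=[0.8049] v=[-0.1784]
Step 52: x=[0.7985] v=[-0.0643]
Step 53: x=[0.8035] v=[0.0500]
First v>=0 after going negative at step 53, time=5.3000

Answer: 5.3000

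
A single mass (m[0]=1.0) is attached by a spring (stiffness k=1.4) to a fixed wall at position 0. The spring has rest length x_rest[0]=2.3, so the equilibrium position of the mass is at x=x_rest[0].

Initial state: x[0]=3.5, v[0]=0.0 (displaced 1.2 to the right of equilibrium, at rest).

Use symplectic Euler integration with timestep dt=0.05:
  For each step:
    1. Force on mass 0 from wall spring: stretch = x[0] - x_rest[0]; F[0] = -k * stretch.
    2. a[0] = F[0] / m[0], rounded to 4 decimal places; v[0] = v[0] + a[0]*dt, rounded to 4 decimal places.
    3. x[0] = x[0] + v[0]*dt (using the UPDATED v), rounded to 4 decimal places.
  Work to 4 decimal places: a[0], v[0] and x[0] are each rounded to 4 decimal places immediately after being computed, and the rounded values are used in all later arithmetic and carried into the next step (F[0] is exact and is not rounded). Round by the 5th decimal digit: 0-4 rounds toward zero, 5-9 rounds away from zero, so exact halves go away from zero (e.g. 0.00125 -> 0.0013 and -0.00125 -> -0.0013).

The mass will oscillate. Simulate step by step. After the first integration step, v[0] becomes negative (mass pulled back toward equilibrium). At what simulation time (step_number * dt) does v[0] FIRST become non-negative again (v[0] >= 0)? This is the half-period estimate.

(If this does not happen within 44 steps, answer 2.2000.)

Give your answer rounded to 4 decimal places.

Step 0: x=[3.5000] v=[0.0000]
Step 1: x=[3.4958] v=[-0.0840]
Step 2: x=[3.4874] v=[-0.1677]
Step 3: x=[3.4749] v=[-0.2508]
Step 4: x=[3.4583] v=[-0.3330]
Step 5: x=[3.4376] v=[-0.4141]
Step 6: x=[3.4129] v=[-0.4937]
Step 7: x=[3.3843] v=[-0.5716]
Step 8: x=[3.3519] v=[-0.6475]
Step 9: x=[3.3158] v=[-0.7211]
Step 10: x=[3.2762] v=[-0.7922]
Step 11: x=[3.2332] v=[-0.8605]
Step 12: x=[3.1869] v=[-0.9258]
Step 13: x=[3.1375] v=[-0.9879]
Step 14: x=[3.0852] v=[-1.0465]
Step 15: x=[3.0301] v=[-1.1015]
Step 16: x=[2.9725] v=[-1.1526]
Step 17: x=[2.9125] v=[-1.1997]
Step 18: x=[2.8504] v=[-1.2426]
Step 19: x=[2.7863] v=[-1.2811]
Step 20: x=[2.7205] v=[-1.3151]
Step 21: x=[2.6533] v=[-1.3445]
Step 22: x=[2.5848] v=[-1.3692]
Step 23: x=[2.5153] v=[-1.3891]
Step 24: x=[2.4451] v=[-1.4042]
Step 25: x=[2.3744] v=[-1.4144]
Step 26: x=[2.3034] v=[-1.4196]
Step 27: x=[2.2324] v=[-1.4198]
Step 28: x=[2.1616] v=[-1.4151]
Step 29: x=[2.0913] v=[-1.4054]
Step 30: x=[2.0218] v=[-1.3908]
Step 31: x=[1.9532] v=[-1.3713]
Step 32: x=[1.8859] v=[-1.3470]
Step 33: x=[1.8200] v=[-1.3180]
Step 34: x=[1.7558] v=[-1.2844]
Step 35: x=[1.6935] v=[-1.2463]
Step 36: x=[1.6333] v=[-1.2038]
Step 37: x=[1.5754] v=[-1.1571]
Step 38: x=[1.5201] v=[-1.1064]
Step 39: x=[1.4675] v=[-1.0518]
Step 40: x=[1.4178] v=[-0.9935]
Step 41: x=[1.3712] v=[-0.9317]
Step 42: x=[1.3279] v=[-0.8667]
Step 43: x=[1.2880] v=[-0.7987]
Step 44: x=[1.2516] v=[-0.7279]
v[0] did not become non-negative within 44 steps; using fallback time=2.2000

Answer: 2.2000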